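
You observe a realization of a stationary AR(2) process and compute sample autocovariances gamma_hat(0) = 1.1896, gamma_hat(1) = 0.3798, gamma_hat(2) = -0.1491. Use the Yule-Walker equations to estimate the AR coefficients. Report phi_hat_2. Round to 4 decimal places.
\hat\phi_{2} = -0.2531

The Yule-Walker equations for an AR(p) process read, in matrix form,
  Gamma_p phi = r_p,   with   (Gamma_p)_{ij} = gamma(|i - j|),
                       (r_p)_i = gamma(i),   i,j = 1..p.
Substitute the sample gammas (Toeplitz matrix and right-hand side of size 2):
  Gamma_p = [[1.1896, 0.3798], [0.3798, 1.1896]]
  r_p     = [0.3798, -0.1491]
Written out:
  1.1896 phi_1 + 0.3798 phi_2 = 0.3798
  0.3798 phi_1 + 1.1896 phi_2 = -0.1491
Solve by Cramer's rule:
  det = gamma(0)^2 - gamma(1)^2 = (1.1896)^2 - (0.3798)^2 = 1.41514816 - 0.14424804 = 1.27090012
  phi_hat_1 = [gamma(1) gamma(0) - gamma(1) gamma(2)] / det = [(0.3798)(1.1896) - (0.3798)(-0.1491)] / 1.27090012 = 0.50843826 / 1.27090012 = 0.4001
  phi_hat_2 = [gamma(0) gamma(2) - gamma(1)^2] / det = [(1.1896)(-0.1491) - (0.3798)^2] / 1.27090012 = -0.3216174 / 1.27090012 = -0.2531
So phi_hat = [0.4001, -0.2531].
Therefore phi_hat_2 = -0.2531.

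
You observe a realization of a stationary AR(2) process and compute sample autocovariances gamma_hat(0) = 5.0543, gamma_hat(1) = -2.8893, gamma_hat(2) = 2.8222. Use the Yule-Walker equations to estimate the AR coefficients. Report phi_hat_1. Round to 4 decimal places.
\hat\phi_{1} = -0.3750

The Yule-Walker equations for an AR(p) process read, in matrix form,
  Gamma_p phi = r_p,   with   (Gamma_p)_{ij} = gamma(|i - j|),
                       (r_p)_i = gamma(i),   i,j = 1..p.
Substitute the sample gammas (Toeplitz matrix and right-hand side of size 2):
  Gamma_p = [[5.0543, -2.8893], [-2.8893, 5.0543]]
  r_p     = [-2.8893, 2.8222]
Written out:
  5.0543 phi_1 - 2.8893 phi_2 = -2.8893
  -2.8893 phi_1 + 5.0543 phi_2 = 2.8222
Solve by Cramer's rule:
  det = gamma(0)^2 - gamma(1)^2 = (5.0543)^2 - (-2.8893)^2 = 25.54594849 - 8.34805449 = 17.197894
  phi_hat_1 = [gamma(1) gamma(0) - gamma(1) gamma(2)] / det = [(-2.8893)(5.0543) - (-2.8893)(2.8222)] / 17.197894 = -6.44920653 / 17.197894 = -0.375
  phi_hat_2 = [gamma(0) gamma(2) - gamma(1)^2] / det = [(5.0543)(2.8222) - (-2.8893)^2] / 17.197894 = 5.91619097 / 17.197894 = 0.344
So phi_hat = [-0.3750, 0.3440].
Therefore phi_hat_1 = -0.3750.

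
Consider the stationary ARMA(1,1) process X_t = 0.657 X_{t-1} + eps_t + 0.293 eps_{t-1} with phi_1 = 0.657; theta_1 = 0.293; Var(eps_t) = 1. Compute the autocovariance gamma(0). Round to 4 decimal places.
\gamma(0) = 2.5879

Multiply the model equation by X_{t-k} and take expectations. With theta_0 = psi_0 = 1 and psi_j the MA(infinity) weights, this gives
  gamma(k) - sum_i phi_i gamma(k-i) = c_k,
  c_k = sigma^2 * sum_{j=k..q} theta_j psi_{j-k}   (c_k = 0 for k > q),
using gamma(-m) = gamma(m).
psi-weights needed (psi_j = theta_j + sum_i phi_i psi_{j-i}):
  psi_1 = theta_1 + phi_1 = 0.293 + (0.657) = 0.95
Right-hand sides:
  c_0 = sigma^2 (1 + theta_1 psi_1) = 1 * (1 + (0.293)(0.95)) = 1 * 1.27835 = 1.27835
  c_1 = sigma^2 theta_1 = 1 * (0.293) = 0.293
  c_2 = 0
Equations for k = 0 and k = 1 (AR order 1):
  gamma(0) = phi_1 gamma(1) + c_0
  gamma(1) = phi_1 gamma(0) + c_1
Substituting the second into the first: gamma(0) (1 - phi_1^2) = c_0 + phi_1 c_1, so
  gamma(0) = (c_0 + phi_1 c_1) / (1 - phi_1^2) = (1.27835 + (0.657)(0.293)) / (1 - (0.657)^2) = 1.470851 / 0.568351 = 2.587927.
Therefore gamma(0) = 2.5879 (to 4 decimal places).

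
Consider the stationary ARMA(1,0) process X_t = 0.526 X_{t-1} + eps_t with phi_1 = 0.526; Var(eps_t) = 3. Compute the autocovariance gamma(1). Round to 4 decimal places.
\gamma(1) = 2.1816

Multiply the model equation by X_{t-k} and take expectations. With theta_0 = psi_0 = 1 and psi_j the MA(infinity) weights, this gives
  gamma(k) - sum_i phi_i gamma(k-i) = c_k,
  c_k = sigma^2 * sum_{j=k..q} theta_j psi_{j-k}   (c_k = 0 for k > q),
using gamma(-m) = gamma(m).
Pure AR (q = 0): c_0 = sigma^2 = 3, c_k = 0 for k >= 1.
Equations for k = 0 and k = 1 (AR order 1):
  gamma(0) = phi_1 gamma(1) + c_0
  gamma(1) = phi_1 gamma(0) + c_1
Substituting the second into the first: gamma(0) (1 - phi_1^2) = c_0 + phi_1 c_1, so
  gamma(0) = c_0 / (1 - phi_1^2) = 3 / (1 - (0.526)^2) = 3 / 0.723324 = 4.147519.
  gamma(1) = phi_1 gamma(0) = (0.526)(4.147519) = 2.181595.
Therefore gamma(1) = 2.1816 (to 4 decimal places).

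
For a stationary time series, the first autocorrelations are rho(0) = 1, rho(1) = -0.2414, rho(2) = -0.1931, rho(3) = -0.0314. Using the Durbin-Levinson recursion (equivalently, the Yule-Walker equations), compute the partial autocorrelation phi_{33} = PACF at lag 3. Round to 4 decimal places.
\phi_{33} = -0.1771

The PACF at lag k is phi_{kk}, the last component of the solution
to the Yule-Walker system G_k phi = r_k where
  (G_k)_{ij} = rho(|i - j|), (r_k)_i = rho(i), i,j = 1..k.
Equivalently, Durbin-Levinson gives phi_{kk} iteratively:
  phi_{11} = rho(1)
  phi_{kk} = [rho(k) - sum_{j=1..k-1} phi_{k-1,j} rho(k-j)]
            / [1 - sum_{j=1..k-1} phi_{k-1,j} rho(j)],
  phi_{k,j} = phi_{k-1,j} - phi_{kk} phi_{k-1,k-j},  j = 1..k-1.
Step k = 1:
  phi_11 = rho(1) = -0.2414.
Step k = 2:
  phi_22 = [rho(2) - phi_11 rho(1)] / [1 - phi_11 rho(1)] = [-0.1931 - (-0.2414)(-0.2414)] / [1 - (-0.2414)(-0.2414)]
         = -0.25137396 / 0.94172604 = -0.266929.
  Update: phi_21 = phi_11 - phi_22 phi_11 = -0.2414 - (-0.266929)(-0.2414) = -0.305837.
Step k = 3:
  phi_33 = [rho(3) - phi_21 rho(2) - phi_22 rho(1)] / [1 - phi_21 rho(1) - phi_22 rho(2)]
    numerator   = -0.0314 - (-0.305837)(-0.1931) - (-0.266929)(-0.2414) = -0.15489371
    denominator = 1 - (-0.305837)(-0.2414) - (-0.266929)(-0.1931) = 0.87462705
  phi_33 = -0.15489371 / 0.87462705 = -0.1771.
Therefore phi_{33} = -0.1771.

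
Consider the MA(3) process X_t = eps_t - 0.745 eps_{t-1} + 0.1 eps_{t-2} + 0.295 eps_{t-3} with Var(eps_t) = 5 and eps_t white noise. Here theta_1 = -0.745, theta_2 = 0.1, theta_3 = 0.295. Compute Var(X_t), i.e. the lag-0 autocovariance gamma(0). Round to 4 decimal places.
\gamma(0) = 8.2603

For an MA(q) process X_t = eps_t + sum_i theta_i eps_{t-i} with
Var(eps_t) = sigma^2, the variance is
  gamma(0) = sigma^2 * (1 + sum_i theta_i^2).
  sum_i theta_i^2 = (-0.745)^2 + (0.1)^2 + (0.295)^2 = 0.555025 + 0.01 + 0.087025 = 0.65205.
  gamma(0) = 5 * (1 + 0.65205) = 5 * 1.65205 = 8.26025, which rounds to 8.2603.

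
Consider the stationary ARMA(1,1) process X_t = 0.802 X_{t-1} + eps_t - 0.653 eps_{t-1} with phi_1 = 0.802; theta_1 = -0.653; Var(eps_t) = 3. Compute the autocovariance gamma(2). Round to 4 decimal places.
\gamma(2) = 0.4786

Multiply the model equation by X_{t-k} and take expectations. With theta_0 = psi_0 = 1 and psi_j the MA(infinity) weights, this gives
  gamma(k) - sum_i phi_i gamma(k-i) = c_k,
  c_k = sigma^2 * sum_{j=k..q} theta_j psi_{j-k}   (c_k = 0 for k > q),
using gamma(-m) = gamma(m).
psi-weights needed (psi_j = theta_j + sum_i phi_i psi_{j-i}):
  psi_1 = theta_1 + phi_1 = -0.653 + (0.802) = 0.149
Right-hand sides:
  c_0 = sigma^2 (1 + theta_1 psi_1) = 3 * (1 + (-0.653)(0.149)) = 3 * 0.902703 = 2.708109
  c_1 = sigma^2 theta_1 = 3 * (-0.653) = -1.959
  c_2 = 0
Equations for k = 0 and k = 1 (AR order 1):
  gamma(0) = phi_1 gamma(1) + c_0
  gamma(1) = phi_1 gamma(0) + c_1
Substituting the second into the first: gamma(0) (1 - phi_1^2) = c_0 + phi_1 c_1, so
  gamma(0) = (c_0 + phi_1 c_1) / (1 - phi_1^2) = (2.708109 + (0.802)(-1.959)) / (1 - (0.802)^2) = 1.136991 / 0.356796 = 3.18667.
  gamma(1) = phi_1 gamma(0) + c_1 = (0.802)(3.18667) + (-1.959) = 0.596709.
For k = 2 (> q): gamma(2) = phi_1 gamma(1) = (0.802)(0.596709) = 0.478561.
Therefore gamma(2) = 0.4786 (to 4 decimal places).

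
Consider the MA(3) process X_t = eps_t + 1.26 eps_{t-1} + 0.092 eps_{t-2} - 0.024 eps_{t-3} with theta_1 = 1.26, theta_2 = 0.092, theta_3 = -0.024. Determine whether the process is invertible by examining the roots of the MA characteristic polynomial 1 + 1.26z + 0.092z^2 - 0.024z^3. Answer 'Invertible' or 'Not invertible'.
\text{Not invertible}

The MA(q) characteristic polynomial is P(z) = 1 + 1.26z + 0.092z^2 - 0.024z^3.
Invertibility requires all roots to lie outside the unit circle, i.e. |z| > 1 for every root.
Degree 3: look for a simple real root z0 first, then factor out (1 - z/z0) and solve the remaining quadratic.
Testing z0 = -5: P(-5) = 1 + (1.26)(-5) + (0.092)(-5)^2 + (-0.024)(-5)^3
  = 1 + (-6.3) + (2.3) + (3) = 0.  So z_0 = -5 is a root, |z_0| = 5.
Divide out the factor (1 + 0.2 z) = (1 - z/z0) (since 1/z0 = -0.2):
  P(z) = (1 + 0.2 z)(1 + (1.06) z + (-0.12) z^2)
  [check: z-coef 1.06 - (-0.2) = 1.26; z^2-coef -0.12 - (-0.2)(1.06) = 0.092; z^3-coef -(-0.2)(-0.12) = -0.024.]
Remaining roots from the quadratic factor 1 + (1.06) z + (-0.12) z^2:
  Set 1 + (1.06) z + (-0.12) z^2 = 0, i.e. a z^2 + b z + c = 0 with a = -0.12, b = 1.06, c = 1.
  Discriminant D = b^2 - 4ac = (1.06)^2 - 4*(-0.12)*1 = 1.1236 - (-0.48) = 1.6036.
  D >= 0, so the roots are real: z = (-b +/- sqrt(D)) / (2a) = (-1.06 +/- 1.266333) / (-0.24).
    z_1 = (-1.06 + 1.266333) / (-0.24) = -0.8597,   |z_1| = 0.8597.
    z_2 = (-1.06 - 1.266333) / (-0.24) = 9.6931,   |z_2| = 9.6931.
Moduli of all roots: 5.0000, 0.8597, 9.6931.
All moduli strictly greater than 1? No.
Verdict: Not invertible.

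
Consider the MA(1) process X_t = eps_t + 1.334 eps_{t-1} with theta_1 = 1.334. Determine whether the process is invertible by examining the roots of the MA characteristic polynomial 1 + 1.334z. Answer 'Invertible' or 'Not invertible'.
\text{Not invertible}

The MA(q) characteristic polynomial is P(z) = 1 + 1.334z.
Invertibility requires all roots to lie outside the unit circle, i.e. |z| > 1 for every root.
This is linear in z: 1 + (1.334) z = 0  =>  z = -1/(1.334) = -0.749625,  |z| = 0.749625.
Moduli of all roots: 0.7496.
All moduli strictly greater than 1? No.
Verdict: Not invertible.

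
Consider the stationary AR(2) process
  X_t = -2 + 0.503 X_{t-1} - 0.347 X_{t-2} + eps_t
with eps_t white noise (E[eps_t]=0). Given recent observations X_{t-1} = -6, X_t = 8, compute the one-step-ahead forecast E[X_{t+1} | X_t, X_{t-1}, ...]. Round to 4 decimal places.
E[X_{t+1} \mid \mathcal F_t] = 4.1060

For an AR(p) model X_t = c + sum_i phi_i X_{t-i} + eps_t, the
one-step-ahead conditional mean is
  E[X_{t+1} | X_t, ...] = c + sum_i phi_i X_{t+1-i}.
Substitute known values:
  E[X_{t+1} | ...] = -2 + (0.503) * (8) + (-0.347) * (-6)
                   = 4.1060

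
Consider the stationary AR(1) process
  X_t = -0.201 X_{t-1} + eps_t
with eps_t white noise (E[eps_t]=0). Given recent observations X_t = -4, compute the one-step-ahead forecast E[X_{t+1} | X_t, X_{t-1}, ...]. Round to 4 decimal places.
E[X_{t+1} \mid \mathcal F_t] = 0.8040

For an AR(p) model X_t = c + sum_i phi_i X_{t-i} + eps_t, the
one-step-ahead conditional mean is
  E[X_{t+1} | X_t, ...] = c + sum_i phi_i X_{t+1-i}.
Substitute known values:
  E[X_{t+1} | ...] = (-0.201) * (-4)
                   = 0.8040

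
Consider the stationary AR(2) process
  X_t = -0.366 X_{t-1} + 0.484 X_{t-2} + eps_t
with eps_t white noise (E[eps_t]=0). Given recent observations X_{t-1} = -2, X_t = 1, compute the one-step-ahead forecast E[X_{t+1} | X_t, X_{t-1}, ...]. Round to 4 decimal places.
E[X_{t+1} \mid \mathcal F_t] = -1.3340

For an AR(p) model X_t = c + sum_i phi_i X_{t-i} + eps_t, the
one-step-ahead conditional mean is
  E[X_{t+1} | X_t, ...] = c + sum_i phi_i X_{t+1-i}.
Substitute known values:
  E[X_{t+1} | ...] = (-0.366) * (1) + (0.484) * (-2)
                   = -1.3340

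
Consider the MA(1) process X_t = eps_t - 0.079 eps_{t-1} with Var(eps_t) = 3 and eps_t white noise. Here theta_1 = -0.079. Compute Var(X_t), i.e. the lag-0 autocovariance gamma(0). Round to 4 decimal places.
\gamma(0) = 3.0187

For an MA(q) process X_t = eps_t + sum_i theta_i eps_{t-i} with
Var(eps_t) = sigma^2, the variance is
  gamma(0) = sigma^2 * (1 + sum_i theta_i^2).
  sum_i theta_i^2 = (-0.079)^2 = 0.006241.
  gamma(0) = 3 * (1 + 0.006241) = 3 * 1.006241 = 3.018723, which rounds to 3.0187.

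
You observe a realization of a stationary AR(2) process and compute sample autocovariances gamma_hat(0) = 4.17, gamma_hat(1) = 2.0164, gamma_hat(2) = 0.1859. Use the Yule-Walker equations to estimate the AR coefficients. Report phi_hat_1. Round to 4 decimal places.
\hat\phi_{1} = 0.6030

The Yule-Walker equations for an AR(p) process read, in matrix form,
  Gamma_p phi = r_p,   with   (Gamma_p)_{ij} = gamma(|i - j|),
                       (r_p)_i = gamma(i),   i,j = 1..p.
Substitute the sample gammas (Toeplitz matrix and right-hand side of size 2):
  Gamma_p = [[4.17, 2.0164], [2.0164, 4.17]]
  r_p     = [2.0164, 0.1859]
Written out:
  4.17 phi_1 + 2.0164 phi_2 = 2.0164
  2.0164 phi_1 + 4.17 phi_2 = 0.1859
Solve by Cramer's rule:
  det = gamma(0)^2 - gamma(1)^2 = (4.17)^2 - (2.0164)^2 = 17.3889 - 4.06586896 = 13.32303104
  phi_hat_1 = [gamma(1) gamma(0) - gamma(1) gamma(2)] / det = [(2.0164)(4.17) - (2.0164)(0.1859)] / 13.32303104 = 8.03353924 / 13.32303104 = 0.603
  phi_hat_2 = [gamma(0) gamma(2) - gamma(1)^2] / det = [(4.17)(0.1859) - (2.0164)^2] / 13.32303104 = -3.29066596 / 13.32303104 = -0.247
So phi_hat = [0.6030, -0.2470].
Therefore phi_hat_1 = 0.6030.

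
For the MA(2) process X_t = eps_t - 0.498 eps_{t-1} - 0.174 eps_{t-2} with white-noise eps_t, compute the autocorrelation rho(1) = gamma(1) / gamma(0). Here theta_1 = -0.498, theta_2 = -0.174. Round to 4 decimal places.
\rho(1) = -0.3218

For an MA(q) process with theta_0 = 1, the autocovariance is
  gamma(k) = sigma^2 * sum_{i=0..q-k} theta_i * theta_{i+k},
and rho(k) = gamma(k) / gamma(0). Sigma^2 cancels.
  numerator   = (1)*(-0.498) + (-0.498)*(-0.174) = -0.411348.
  denominator = (1)^2 + (-0.498)^2 + (-0.174)^2 = 1.27828.
  rho(1) = -0.411348 / 1.27828 = -0.3218.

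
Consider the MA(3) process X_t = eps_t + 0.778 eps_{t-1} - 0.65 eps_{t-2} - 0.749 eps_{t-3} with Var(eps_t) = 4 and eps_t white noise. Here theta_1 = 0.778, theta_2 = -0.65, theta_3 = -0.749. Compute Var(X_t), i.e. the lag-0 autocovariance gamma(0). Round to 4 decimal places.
\gamma(0) = 10.3551

For an MA(q) process X_t = eps_t + sum_i theta_i eps_{t-i} with
Var(eps_t) = sigma^2, the variance is
  gamma(0) = sigma^2 * (1 + sum_i theta_i^2).
  sum_i theta_i^2 = (0.778)^2 + (-0.65)^2 + (-0.749)^2 = 0.605284 + 0.4225 + 0.561001 = 1.588785.
  gamma(0) = 4 * (1 + 1.588785) = 4 * 2.588785 = 10.35514, which rounds to 10.3551.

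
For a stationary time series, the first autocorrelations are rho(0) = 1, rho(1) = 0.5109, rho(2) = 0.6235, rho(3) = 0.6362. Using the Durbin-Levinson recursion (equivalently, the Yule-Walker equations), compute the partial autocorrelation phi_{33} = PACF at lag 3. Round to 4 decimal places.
\phi_{33} = 0.3979

The PACF at lag k is phi_{kk}, the last component of the solution
to the Yule-Walker system G_k phi = r_k where
  (G_k)_{ij} = rho(|i - j|), (r_k)_i = rho(i), i,j = 1..k.
Equivalently, Durbin-Levinson gives phi_{kk} iteratively:
  phi_{11} = rho(1)
  phi_{kk} = [rho(k) - sum_{j=1..k-1} phi_{k-1,j} rho(k-j)]
            / [1 - sum_{j=1..k-1} phi_{k-1,j} rho(j)],
  phi_{k,j} = phi_{k-1,j} - phi_{kk} phi_{k-1,k-j},  j = 1..k-1.
Step k = 1:
  phi_11 = rho(1) = 0.5109.
Step k = 2:
  phi_22 = [rho(2) - phi_11 rho(1)] / [1 - phi_11 rho(1)] = [0.6235 - (0.5109)(0.5109)] / [1 - (0.5109)(0.5109)]
         = 0.36248119 / 0.73898119 = 0.490515.
  Update: phi_21 = phi_11 - phi_22 phi_11 = 0.5109 - (0.490515)(0.5109) = 0.260296.
Step k = 3:
  phi_33 = [rho(3) - phi_21 rho(2) - phi_22 rho(1)] / [1 - phi_21 rho(1) - phi_22 rho(2)]
    numerator   = 0.6362 - (0.260296)(0.6235) - (0.490515)(0.5109) = 0.22330145
    denominator = 1 - (0.260296)(0.5109) - (0.490515)(0.6235) = 0.56117881
  phi_33 = 0.22330145 / 0.56117881 = 0.3979.
Therefore phi_{33} = 0.3979.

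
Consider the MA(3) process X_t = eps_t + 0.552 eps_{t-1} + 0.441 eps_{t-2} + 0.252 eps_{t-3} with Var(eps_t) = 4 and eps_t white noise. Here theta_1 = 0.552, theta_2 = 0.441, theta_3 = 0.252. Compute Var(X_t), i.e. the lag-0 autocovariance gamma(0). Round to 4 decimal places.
\gamma(0) = 6.2508

For an MA(q) process X_t = eps_t + sum_i theta_i eps_{t-i} with
Var(eps_t) = sigma^2, the variance is
  gamma(0) = sigma^2 * (1 + sum_i theta_i^2).
  sum_i theta_i^2 = (0.552)^2 + (0.441)^2 + (0.252)^2 = 0.304704 + 0.194481 + 0.063504 = 0.562689.
  gamma(0) = 4 * (1 + 0.562689) = 4 * 1.562689 = 6.250756, which rounds to 6.2508.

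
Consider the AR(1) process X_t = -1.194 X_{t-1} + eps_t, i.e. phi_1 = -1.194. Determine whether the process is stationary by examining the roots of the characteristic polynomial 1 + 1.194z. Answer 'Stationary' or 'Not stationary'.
\text{Not stationary}

The AR(p) characteristic polynomial is P(z) = 1 + 1.194z.
Stationarity requires all roots to lie outside the unit circle, i.e. |z| > 1 for every root.
This is linear in z: 1 + (1.194) z = 0  =>  z = -1/(1.194) = -0.837521,  |z| = 0.837521.
Moduli of all roots: 0.8375.
All moduli strictly greater than 1? No.
Verdict: Not stationary.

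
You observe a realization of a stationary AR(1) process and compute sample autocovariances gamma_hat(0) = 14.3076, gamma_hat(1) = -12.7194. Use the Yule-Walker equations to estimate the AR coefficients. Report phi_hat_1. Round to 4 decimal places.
\hat\phi_{1} = -0.8890

The Yule-Walker equations for an AR(p) process read, in matrix form,
  Gamma_p phi = r_p,   with   (Gamma_p)_{ij} = gamma(|i - j|),
                       (r_p)_i = gamma(i),   i,j = 1..p.
Substitute the sample gammas (Toeplitz matrix and right-hand side of size 1):
  Gamma_p = [[14.3076]]
  r_p     = [-12.7194]
With p = 1 this is the single equation gamma(0) phi_1 = gamma(1):
  phi_hat_1 = gamma(1) / gamma(0) = -12.7194 / 14.3076 = -0.8890.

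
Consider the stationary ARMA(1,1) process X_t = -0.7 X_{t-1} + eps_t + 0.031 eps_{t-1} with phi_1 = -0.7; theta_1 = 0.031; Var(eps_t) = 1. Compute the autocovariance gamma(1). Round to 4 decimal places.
\gamma(1) = -1.2833

Multiply the model equation by X_{t-k} and take expectations. With theta_0 = psi_0 = 1 and psi_j the MA(infinity) weights, this gives
  gamma(k) - sum_i phi_i gamma(k-i) = c_k,
  c_k = sigma^2 * sum_{j=k..q} theta_j psi_{j-k}   (c_k = 0 for k > q),
using gamma(-m) = gamma(m).
psi-weights needed (psi_j = theta_j + sum_i phi_i psi_{j-i}):
  psi_1 = theta_1 + phi_1 = 0.031 + (-0.7) = -0.669
Right-hand sides:
  c_0 = sigma^2 (1 + theta_1 psi_1) = 1 * (1 + (0.031)(-0.669)) = 1 * 0.979261 = 0.979261
  c_1 = sigma^2 theta_1 = 1 * (0.031) = 0.031
  c_2 = 0
Equations for k = 0 and k = 1 (AR order 1):
  gamma(0) = phi_1 gamma(1) + c_0
  gamma(1) = phi_1 gamma(0) + c_1
Substituting the second into the first: gamma(0) (1 - phi_1^2) = c_0 + phi_1 c_1, so
  gamma(0) = (c_0 + phi_1 c_1) / (1 - phi_1^2) = (0.979261 + (-0.7)(0.031)) / (1 - (-0.7)^2) = 0.957561 / 0.51 = 1.877571.
  gamma(1) = phi_1 gamma(0) + c_1 = (-0.7)(1.877571) + (0.031) = -1.283299.
Therefore gamma(1) = -1.2833 (to 4 decimal places).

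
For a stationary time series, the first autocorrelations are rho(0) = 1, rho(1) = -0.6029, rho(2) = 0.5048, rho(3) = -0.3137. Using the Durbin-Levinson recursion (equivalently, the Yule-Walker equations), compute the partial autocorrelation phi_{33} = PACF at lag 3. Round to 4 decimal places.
\phi_{33} = 0.0941

The PACF at lag k is phi_{kk}, the last component of the solution
to the Yule-Walker system G_k phi = r_k where
  (G_k)_{ij} = rho(|i - j|), (r_k)_i = rho(i), i,j = 1..k.
Equivalently, Durbin-Levinson gives phi_{kk} iteratively:
  phi_{11} = rho(1)
  phi_{kk} = [rho(k) - sum_{j=1..k-1} phi_{k-1,j} rho(k-j)]
            / [1 - sum_{j=1..k-1} phi_{k-1,j} rho(j)],
  phi_{k,j} = phi_{k-1,j} - phi_{kk} phi_{k-1,k-j},  j = 1..k-1.
Step k = 1:
  phi_11 = rho(1) = -0.6029.
Step k = 2:
  phi_22 = [rho(2) - phi_11 rho(1)] / [1 - phi_11 rho(1)] = [0.5048 - (-0.6029)(-0.6029)] / [1 - (-0.6029)(-0.6029)]
         = 0.14131159 / 0.63651159 = 0.222009.
  Update: phi_21 = phi_11 - phi_22 phi_11 = -0.6029 - (0.222009)(-0.6029) = -0.469051.
Step k = 3:
  phi_33 = [rho(3) - phi_21 rho(2) - phi_22 rho(1)] / [1 - phi_21 rho(1) - phi_22 rho(2)]
    numerator   = -0.3137 - (-0.469051)(0.5048) - (0.222009)(-0.6029) = 0.05692619
    denominator = 1 - (-0.469051)(-0.6029) - (0.222009)(0.5048) = 0.60513908
  phi_33 = 0.05692619 / 0.60513908 = 0.0941.
Therefore phi_{33} = 0.0941.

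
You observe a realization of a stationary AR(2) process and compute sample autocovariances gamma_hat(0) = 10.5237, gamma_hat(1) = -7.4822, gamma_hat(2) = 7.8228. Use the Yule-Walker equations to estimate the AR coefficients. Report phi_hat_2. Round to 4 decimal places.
\hat\phi_{2} = 0.4810

The Yule-Walker equations for an AR(p) process read, in matrix form,
  Gamma_p phi = r_p,   with   (Gamma_p)_{ij} = gamma(|i - j|),
                       (r_p)_i = gamma(i),   i,j = 1..p.
Substitute the sample gammas (Toeplitz matrix and right-hand side of size 2):
  Gamma_p = [[10.5237, -7.4822], [-7.4822, 10.5237]]
  r_p     = [-7.4822, 7.8228]
Written out:
  10.5237 phi_1 - 7.4822 phi_2 = -7.4822
  -7.4822 phi_1 + 10.5237 phi_2 = 7.8228
Solve by Cramer's rule:
  det = gamma(0)^2 - gamma(1)^2 = (10.5237)^2 - (-7.4822)^2 = 110.74826169 - 55.98331684 = 54.76494485
  phi_hat_1 = [gamma(1) gamma(0) - gamma(1) gamma(2)] / det = [(-7.4822)(10.5237) - (-7.4822)(7.8228)] / 54.76494485 = -20.20867398 / 54.76494485 = -0.369
  phi_hat_2 = [gamma(0) gamma(2) - gamma(1)^2] / det = [(10.5237)(7.8228) - (-7.4822)^2] / 54.76494485 = 26.34148352 / 54.76494485 = 0.481
So phi_hat = [-0.3690, 0.4810].
Therefore phi_hat_2 = 0.4810.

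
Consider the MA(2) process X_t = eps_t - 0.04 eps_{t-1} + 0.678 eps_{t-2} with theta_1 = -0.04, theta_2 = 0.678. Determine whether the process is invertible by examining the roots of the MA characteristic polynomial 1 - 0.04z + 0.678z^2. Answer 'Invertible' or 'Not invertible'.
\text{Invertible}

The MA(q) characteristic polynomial is P(z) = 1 - 0.04z + 0.678z^2.
Invertibility requires all roots to lie outside the unit circle, i.e. |z| > 1 for every root.
Set 1 + (-0.04) z + (0.678) z^2 = 0, i.e. a z^2 + b z + c = 0 with a = 0.678, b = -0.04, c = 1.
Discriminant D = b^2 - 4ac = (-0.04)^2 - 4*(0.678)*1 = 0.0016 - (2.712) = -2.7104.
D < 0, so the roots are the complex-conjugate pair z = (-b +/- i sqrt(-D)) / (2a) = 0.0295 +/- 1.2141i.
For a conjugate pair |z|^2 = z * conj(z) = (product of roots) = c/a = 1/(0.678) = 1.474926, so |z| = sqrt(1.474926) = 1.2145 for both roots.
Moduli of all roots: 1.2145, 1.2145.
All moduli strictly greater than 1? Yes.
Verdict: Invertible.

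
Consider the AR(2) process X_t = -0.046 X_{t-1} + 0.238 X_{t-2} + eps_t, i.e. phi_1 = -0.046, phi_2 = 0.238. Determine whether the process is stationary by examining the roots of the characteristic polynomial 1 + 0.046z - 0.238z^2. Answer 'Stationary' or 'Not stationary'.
\text{Stationary}

The AR(p) characteristic polynomial is P(z) = 1 + 0.046z - 0.238z^2.
Stationarity requires all roots to lie outside the unit circle, i.e. |z| > 1 for every root.
Set 1 + (0.046) z + (-0.238) z^2 = 0, i.e. a z^2 + b z + c = 0 with a = -0.238, b = 0.046, c = 1.
Discriminant D = b^2 - 4ac = (0.046)^2 - 4*(-0.238)*1 = 0.002116 - (-0.952) = 0.954116.
D >= 0, so the roots are real: z = (-b +/- sqrt(D)) / (2a) = (-0.046 +/- 0.976789) / (-0.476).
  z_1 = (-0.046 + 0.976789) / (-0.476) = -1.9554,   |z_1| = 1.9554.
  z_2 = (-0.046 - 0.976789) / (-0.476) = 2.1487,   |z_2| = 2.1487.
Moduli of all roots: 1.9554, 2.1487.
All moduli strictly greater than 1? Yes.
Verdict: Stationary.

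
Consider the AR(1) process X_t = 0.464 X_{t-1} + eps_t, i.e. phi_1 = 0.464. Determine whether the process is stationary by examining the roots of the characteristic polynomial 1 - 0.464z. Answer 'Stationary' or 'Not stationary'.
\text{Stationary}

The AR(p) characteristic polynomial is P(z) = 1 - 0.464z.
Stationarity requires all roots to lie outside the unit circle, i.e. |z| > 1 for every root.
This is linear in z: 1 + (-0.464) z = 0  =>  z = -1/(-0.464) = 2.155172,  |z| = 2.155172.
Moduli of all roots: 2.1552.
All moduli strictly greater than 1? Yes.
Verdict: Stationary.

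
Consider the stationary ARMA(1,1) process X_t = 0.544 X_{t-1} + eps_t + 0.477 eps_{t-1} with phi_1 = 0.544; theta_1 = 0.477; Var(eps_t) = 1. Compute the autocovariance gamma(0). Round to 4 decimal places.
\gamma(0) = 2.4806

Multiply the model equation by X_{t-k} and take expectations. With theta_0 = psi_0 = 1 and psi_j the MA(infinity) weights, this gives
  gamma(k) - sum_i phi_i gamma(k-i) = c_k,
  c_k = sigma^2 * sum_{j=k..q} theta_j psi_{j-k}   (c_k = 0 for k > q),
using gamma(-m) = gamma(m).
psi-weights needed (psi_j = theta_j + sum_i phi_i psi_{j-i}):
  psi_1 = theta_1 + phi_1 = 0.477 + (0.544) = 1.021
Right-hand sides:
  c_0 = sigma^2 (1 + theta_1 psi_1) = 1 * (1 + (0.477)(1.021)) = 1 * 1.487017 = 1.487017
  c_1 = sigma^2 theta_1 = 1 * (0.477) = 0.477
  c_2 = 0
Equations for k = 0 and k = 1 (AR order 1):
  gamma(0) = phi_1 gamma(1) + c_0
  gamma(1) = phi_1 gamma(0) + c_1
Substituting the second into the first: gamma(0) (1 - phi_1^2) = c_0 + phi_1 c_1, so
  gamma(0) = (c_0 + phi_1 c_1) / (1 - phi_1^2) = (1.487017 + (0.544)(0.477)) / (1 - (0.544)^2) = 1.746505 / 0.704064 = 2.480605.
Therefore gamma(0) = 2.4806 (to 4 decimal places).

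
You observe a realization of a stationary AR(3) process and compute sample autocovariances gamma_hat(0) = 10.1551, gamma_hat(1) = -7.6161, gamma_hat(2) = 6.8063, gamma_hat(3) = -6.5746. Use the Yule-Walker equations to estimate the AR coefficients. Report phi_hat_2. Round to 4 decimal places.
\hat\phi_{2} = 0.1310

The Yule-Walker equations for an AR(p) process read, in matrix form,
  Gamma_p phi = r_p,   with   (Gamma_p)_{ij} = gamma(|i - j|),
                       (r_p)_i = gamma(i),   i,j = 1..p.
Substitute the sample gammas (Toeplitz matrix and right-hand side of size 3):
  Gamma_p = [[10.1551, -7.6161, 6.8063], [-7.6161, 10.1551, -7.6161], [6.8063, -7.6161, 10.1551]]
  r_p     = [-7.6161, 6.8063, -6.5746]
Written out (R1..R3):
  (R1) 10.1551 phi_1 - 7.6161 phi_2 + 6.8063 phi_3 = -7.6161
  (R2) -7.6161 phi_1 + 10.1551 phi_2 - 7.6161 phi_3 = 6.8063
  (R3) 6.8063 phi_1 - 7.6161 phi_2 + 10.1551 phi_3 = -6.5746
Gaussian elimination:
  R2 <- R2 - (-7.6161/10.1551) R1 = R2 - (-0.749978) R1:  4.443194 phi_2 - 2.511526 phi_3 = 1.094394
  R3 <- R3 - (6.8063/10.1551) R1 = R3 - (0.670235) R1:  -2.511526 phi_2 + 5.593282 phi_3 = -1.470026
  R3 <- R3 - (-2.511526/4.443194) R2 = R3 - (-0.565252) R2:  4.173636 phi_3 = -0.851417
Back-substitution:
  phi_hat_3 = -0.851417 / 4.173636 = -0.203999
  phi_hat_2 = (1.094394 - (-2.511526)(-0.203999)) / 4.443194 = 0.130997
  phi_hat_1 = (-7.6161 - (-7.6161)(0.130997) - (6.8063)(-0.203999)) / 10.1551 = -0.515006
So phi_hat = [-0.5150, 0.1310, -0.2040].
Therefore phi_hat_2 = 0.1310.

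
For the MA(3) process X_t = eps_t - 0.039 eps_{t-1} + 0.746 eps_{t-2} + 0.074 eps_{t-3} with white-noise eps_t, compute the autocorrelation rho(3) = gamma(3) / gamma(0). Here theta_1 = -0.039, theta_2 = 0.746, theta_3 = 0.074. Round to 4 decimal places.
\rho(3) = 0.0473

For an MA(q) process with theta_0 = 1, the autocovariance is
  gamma(k) = sigma^2 * sum_{i=0..q-k} theta_i * theta_{i+k},
and rho(k) = gamma(k) / gamma(0). Sigma^2 cancels.
  numerator   = (1)*(0.074) = 0.074.
  denominator = (1)^2 + (-0.039)^2 + (0.746)^2 + (0.074)^2 = 1.563513.
  rho(3) = 0.074 / 1.563513 = 0.0473.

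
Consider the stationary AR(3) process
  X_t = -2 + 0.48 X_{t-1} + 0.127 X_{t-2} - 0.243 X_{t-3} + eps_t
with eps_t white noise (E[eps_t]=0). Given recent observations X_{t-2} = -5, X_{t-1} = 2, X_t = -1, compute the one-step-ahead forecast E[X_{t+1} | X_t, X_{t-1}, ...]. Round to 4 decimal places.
E[X_{t+1} \mid \mathcal F_t] = -1.0110

For an AR(p) model X_t = c + sum_i phi_i X_{t-i} + eps_t, the
one-step-ahead conditional mean is
  E[X_{t+1} | X_t, ...] = c + sum_i phi_i X_{t+1-i}.
Substitute known values:
  E[X_{t+1} | ...] = -2 + (0.48) * (-1) + (0.127) * (2) + (-0.243) * (-5)
                   = -1.0110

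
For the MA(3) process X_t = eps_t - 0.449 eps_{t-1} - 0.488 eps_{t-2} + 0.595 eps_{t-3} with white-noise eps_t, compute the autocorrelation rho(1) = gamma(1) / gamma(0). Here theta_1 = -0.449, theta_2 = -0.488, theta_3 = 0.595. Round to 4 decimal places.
\rho(1) = -0.2900

For an MA(q) process with theta_0 = 1, the autocovariance is
  gamma(k) = sigma^2 * sum_{i=0..q-k} theta_i * theta_{i+k},
and rho(k) = gamma(k) / gamma(0). Sigma^2 cancels.
  numerator   = (1)*(-0.449) + (-0.449)*(-0.488) + (-0.488)*(0.595) = -0.520248.
  denominator = (1)^2 + (-0.449)^2 + (-0.488)^2 + (0.595)^2 = 1.79377.
  rho(1) = -0.520248 / 1.79377 = -0.2900.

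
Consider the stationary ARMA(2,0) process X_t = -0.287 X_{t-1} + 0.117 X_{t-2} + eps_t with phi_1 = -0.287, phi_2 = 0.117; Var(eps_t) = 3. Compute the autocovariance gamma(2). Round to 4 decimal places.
\gamma(2) = 0.7152

Multiply the model equation by X_{t-k} and take expectations. With theta_0 = psi_0 = 1 and psi_j the MA(infinity) weights, this gives
  gamma(k) - sum_i phi_i gamma(k-i) = c_k,
  c_k = sigma^2 * sum_{j=k..q} theta_j psi_{j-k}   (c_k = 0 for k > q),
using gamma(-m) = gamma(m).
Pure AR (q = 0): c_0 = sigma^2 = 3, c_k = 0 for k >= 1.
Equations for k = 0, 1, 2 (AR order 2, c_2 = 0):
  (E0) gamma(0) = phi_1 gamma(1) + phi_2 gamma(2) + c_0
  (E1) gamma(1) = phi_1 gamma(0) + phi_2 gamma(1) + c_1
  (E2) gamma(2) = phi_1 gamma(1) + phi_2 gamma(0)
From (E1): gamma(1) = A gamma(0) + B with
  A = phi_1 / (1 - phi_2) = -0.287 / 0.883 = -0.325028,   B = c_1 / (1 - phi_2) = 0 / 0.883 = 0.
Insert (E2) into (E0): gamma(0) (1 - phi_2^2) = phi_1 (1 + phi_2) gamma(1) + c_0.
  phi_1 (1 + phi_2) = (-0.287)(1.117) = -0.320579,   1 - phi_2^2 = 0.986311.
Replace gamma(1) by A gamma(0) + B and collect gamma(0):
  gamma(0) [0.986311 - (-0.320579)(-0.325028)] = c_0 = 3
  gamma(0) * 0.882114 = 3
  gamma(0) = 3 / 0.882114 = 3.400922.
  gamma(1) = A gamma(0) = (-0.325028)(3.400922) = -1.105396.
  gamma(2) = phi_1 gamma(1) + phi_2 gamma(0) = (-0.287)(-1.105396) + (0.117)(3.400922) = 0.715156.
Therefore gamma(2) = 0.7152 (to 4 decimal places).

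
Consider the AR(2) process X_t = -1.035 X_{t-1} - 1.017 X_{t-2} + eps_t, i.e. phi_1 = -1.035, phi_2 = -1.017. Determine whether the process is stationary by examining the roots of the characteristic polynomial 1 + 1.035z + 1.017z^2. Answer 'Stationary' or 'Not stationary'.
\text{Not stationary}

The AR(p) characteristic polynomial is P(z) = 1 + 1.035z + 1.017z^2.
Stationarity requires all roots to lie outside the unit circle, i.e. |z| > 1 for every root.
Set 1 + (1.035) z + (1.017) z^2 = 0, i.e. a z^2 + b z + c = 0 with a = 1.017, b = 1.035, c = 1.
Discriminant D = b^2 - 4ac = (1.035)^2 - 4*(1.017)*1 = 1.071225 - (4.068) = -2.996775.
D < 0, so the roots are the complex-conjugate pair z = (-b +/- i sqrt(-D)) / (2a) = -0.5088 +/- 0.8511i.
For a conjugate pair |z|^2 = z * conj(z) = (product of roots) = c/a = 1/(1.017) = 0.983284, so |z| = sqrt(0.983284) = 0.9916 for both roots.
Moduli of all roots: 0.9916, 0.9916.
All moduli strictly greater than 1? No.
Verdict: Not stationary.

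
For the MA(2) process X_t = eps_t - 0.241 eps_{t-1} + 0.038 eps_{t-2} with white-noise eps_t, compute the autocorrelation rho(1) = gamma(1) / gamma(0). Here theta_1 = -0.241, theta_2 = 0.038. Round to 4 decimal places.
\rho(1) = -0.2361

For an MA(q) process with theta_0 = 1, the autocovariance is
  gamma(k) = sigma^2 * sum_{i=0..q-k} theta_i * theta_{i+k},
and rho(k) = gamma(k) / gamma(0). Sigma^2 cancels.
  numerator   = (1)*(-0.241) + (-0.241)*(0.038) = -0.250158.
  denominator = (1)^2 + (-0.241)^2 + (0.038)^2 = 1.059525.
  rho(1) = -0.250158 / 1.059525 = -0.2361.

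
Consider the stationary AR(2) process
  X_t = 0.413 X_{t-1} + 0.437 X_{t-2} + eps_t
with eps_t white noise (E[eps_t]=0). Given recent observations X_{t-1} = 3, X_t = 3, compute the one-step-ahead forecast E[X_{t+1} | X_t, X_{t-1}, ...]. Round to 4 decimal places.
E[X_{t+1} \mid \mathcal F_t] = 2.5500

For an AR(p) model X_t = c + sum_i phi_i X_{t-i} + eps_t, the
one-step-ahead conditional mean is
  E[X_{t+1} | X_t, ...] = c + sum_i phi_i X_{t+1-i}.
Substitute known values:
  E[X_{t+1} | ...] = (0.413) * (3) + (0.437) * (3)
                   = 2.5500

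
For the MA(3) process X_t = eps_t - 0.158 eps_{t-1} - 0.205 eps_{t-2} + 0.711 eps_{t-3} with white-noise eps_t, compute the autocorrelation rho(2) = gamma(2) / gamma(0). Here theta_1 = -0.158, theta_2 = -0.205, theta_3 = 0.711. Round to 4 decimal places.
\rho(2) = -0.2018

For an MA(q) process with theta_0 = 1, the autocovariance is
  gamma(k) = sigma^2 * sum_{i=0..q-k} theta_i * theta_{i+k},
and rho(k) = gamma(k) / gamma(0). Sigma^2 cancels.
  numerator   = (1)*(-0.205) + (-0.158)*(0.711) = -0.317338.
  denominator = (1)^2 + (-0.158)^2 + (-0.205)^2 + (0.711)^2 = 1.57251.
  rho(2) = -0.317338 / 1.57251 = -0.2018.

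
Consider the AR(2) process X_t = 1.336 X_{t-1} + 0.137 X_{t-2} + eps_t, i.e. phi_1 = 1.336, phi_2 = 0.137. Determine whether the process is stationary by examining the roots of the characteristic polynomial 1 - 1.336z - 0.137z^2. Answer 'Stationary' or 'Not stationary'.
\text{Not stationary}

The AR(p) characteristic polynomial is P(z) = 1 - 1.336z - 0.137z^2.
Stationarity requires all roots to lie outside the unit circle, i.e. |z| > 1 for every root.
Set 1 + (-1.336) z + (-0.137) z^2 = 0, i.e. a z^2 + b z + c = 0 with a = -0.137, b = -1.336, c = 1.
Discriminant D = b^2 - 4ac = (-1.336)^2 - 4*(-0.137)*1 = 1.784896 - (-0.548) = 2.332896.
D >= 0, so the roots are real: z = (-b +/- sqrt(D)) / (2a) = (1.336 +/- 1.527382) / (-0.274).
  z_1 = (1.336 + 1.527382) / (-0.274) = -10.4503,   |z_1| = 10.4503.
  z_2 = (1.336 - 1.527382) / (-0.274) = 0.6985,   |z_2| = 0.6985.
Moduli of all roots: 10.4503, 0.6985.
All moduli strictly greater than 1? No.
Verdict: Not stationary.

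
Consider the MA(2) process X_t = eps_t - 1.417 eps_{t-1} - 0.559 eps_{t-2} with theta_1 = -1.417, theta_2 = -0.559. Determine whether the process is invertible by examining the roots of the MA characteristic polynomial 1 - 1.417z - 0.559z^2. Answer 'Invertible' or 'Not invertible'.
\text{Not invertible}

The MA(q) characteristic polynomial is P(z) = 1 - 1.417z - 0.559z^2.
Invertibility requires all roots to lie outside the unit circle, i.e. |z| > 1 for every root.
Set 1 + (-1.417) z + (-0.559) z^2 = 0, i.e. a z^2 + b z + c = 0 with a = -0.559, b = -1.417, c = 1.
Discriminant D = b^2 - 4ac = (-1.417)^2 - 4*(-0.559)*1 = 2.007889 - (-2.236) = 4.243889.
D >= 0, so the roots are real: z = (-b +/- sqrt(D)) / (2a) = (1.417 +/- 2.06007) / (-1.118).
  z_1 = (1.417 + 2.06007) / (-1.118) = -3.1101,   |z_1| = 3.1101.
  z_2 = (1.417 - 2.06007) / (-1.118) = 0.5752,   |z_2| = 0.5752.
Moduli of all roots: 3.1101, 0.5752.
All moduli strictly greater than 1? No.
Verdict: Not invertible.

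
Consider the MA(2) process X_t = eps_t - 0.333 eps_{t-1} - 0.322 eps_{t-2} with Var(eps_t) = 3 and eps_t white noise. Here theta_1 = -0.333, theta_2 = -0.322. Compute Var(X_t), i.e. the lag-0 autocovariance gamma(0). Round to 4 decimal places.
\gamma(0) = 3.6437

For an MA(q) process X_t = eps_t + sum_i theta_i eps_{t-i} with
Var(eps_t) = sigma^2, the variance is
  gamma(0) = sigma^2 * (1 + sum_i theta_i^2).
  sum_i theta_i^2 = (-0.333)^2 + (-0.322)^2 = 0.110889 + 0.103684 = 0.214573.
  gamma(0) = 3 * (1 + 0.214573) = 3 * 1.214573 = 3.643719, which rounds to 3.6437.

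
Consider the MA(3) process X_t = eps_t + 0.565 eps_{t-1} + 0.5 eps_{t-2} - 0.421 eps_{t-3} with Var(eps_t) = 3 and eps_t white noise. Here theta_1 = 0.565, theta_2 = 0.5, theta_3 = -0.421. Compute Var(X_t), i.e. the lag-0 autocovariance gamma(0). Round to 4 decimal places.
\gamma(0) = 5.2394

For an MA(q) process X_t = eps_t + sum_i theta_i eps_{t-i} with
Var(eps_t) = sigma^2, the variance is
  gamma(0) = sigma^2 * (1 + sum_i theta_i^2).
  sum_i theta_i^2 = (0.565)^2 + (0.5)^2 + (-0.421)^2 = 0.319225 + 0.25 + 0.177241 = 0.746466.
  gamma(0) = 3 * (1 + 0.746466) = 3 * 1.746466 = 5.239398, which rounds to 5.2394.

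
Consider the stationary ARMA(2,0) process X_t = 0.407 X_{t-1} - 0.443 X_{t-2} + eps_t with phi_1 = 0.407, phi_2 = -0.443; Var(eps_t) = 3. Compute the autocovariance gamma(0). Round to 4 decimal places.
\gamma(0) = 4.0551

Multiply the model equation by X_{t-k} and take expectations. With theta_0 = psi_0 = 1 and psi_j the MA(infinity) weights, this gives
  gamma(k) - sum_i phi_i gamma(k-i) = c_k,
  c_k = sigma^2 * sum_{j=k..q} theta_j psi_{j-k}   (c_k = 0 for k > q),
using gamma(-m) = gamma(m).
Pure AR (q = 0): c_0 = sigma^2 = 3, c_k = 0 for k >= 1.
Equations for k = 0, 1, 2 (AR order 2, c_2 = 0):
  (E0) gamma(0) = phi_1 gamma(1) + phi_2 gamma(2) + c_0
  (E1) gamma(1) = phi_1 gamma(0) + phi_2 gamma(1) + c_1
  (E2) gamma(2) = phi_1 gamma(1) + phi_2 gamma(0)
From (E1): gamma(1) = A gamma(0) + B with
  A = phi_1 / (1 - phi_2) = 0.407 / 1.443 = 0.282051,   B = c_1 / (1 - phi_2) = 0 / 1.443 = 0.
Insert (E2) into (E0): gamma(0) (1 - phi_2^2) = phi_1 (1 + phi_2) gamma(1) + c_0.
  phi_1 (1 + phi_2) = (0.407)(0.557) = 0.226699,   1 - phi_2^2 = 0.803751.
Replace gamma(1) by A gamma(0) + B and collect gamma(0):
  gamma(0) [0.803751 - (0.226699)(0.282051)] = c_0 = 3
  gamma(0) * 0.73981 = 3
  gamma(0) = 3 / 0.73981 = 4.055094.
Therefore gamma(0) = 4.0551 (to 4 decimal places).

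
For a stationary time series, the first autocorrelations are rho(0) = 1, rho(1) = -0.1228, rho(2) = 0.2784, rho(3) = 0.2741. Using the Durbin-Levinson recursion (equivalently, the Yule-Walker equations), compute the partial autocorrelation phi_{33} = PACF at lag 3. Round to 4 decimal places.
\phi_{33} = 0.3630

The PACF at lag k is phi_{kk}, the last component of the solution
to the Yule-Walker system G_k phi = r_k where
  (G_k)_{ij} = rho(|i - j|), (r_k)_i = rho(i), i,j = 1..k.
Equivalently, Durbin-Levinson gives phi_{kk} iteratively:
  phi_{11} = rho(1)
  phi_{kk} = [rho(k) - sum_{j=1..k-1} phi_{k-1,j} rho(k-j)]
            / [1 - sum_{j=1..k-1} phi_{k-1,j} rho(j)],
  phi_{k,j} = phi_{k-1,j} - phi_{kk} phi_{k-1,k-j},  j = 1..k-1.
Step k = 1:
  phi_11 = rho(1) = -0.1228.
Step k = 2:
  phi_22 = [rho(2) - phi_11 rho(1)] / [1 - phi_11 rho(1)] = [0.2784 - (-0.1228)(-0.1228)] / [1 - (-0.1228)(-0.1228)]
         = 0.26332016 / 0.98492016 = 0.267352.
  Update: phi_21 = phi_11 - phi_22 phi_11 = -0.1228 - (0.267352)(-0.1228) = -0.089969.
Step k = 3:
  phi_33 = [rho(3) - phi_21 rho(2) - phi_22 rho(1)] / [1 - phi_21 rho(1) - phi_22 rho(2)]
    numerator   = 0.2741 - (-0.089969)(0.2784) - (0.267352)(-0.1228) = 0.33197822
    denominator = 1 - (-0.089969)(-0.1228) - (0.267352)(0.2784) = 0.91452105
  phi_33 = 0.33197822 / 0.91452105 = 0.363.
Therefore phi_{33} = 0.3630.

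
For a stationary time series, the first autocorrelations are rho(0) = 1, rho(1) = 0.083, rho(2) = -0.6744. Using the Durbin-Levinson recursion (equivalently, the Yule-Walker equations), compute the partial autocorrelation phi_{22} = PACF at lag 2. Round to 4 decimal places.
\phi_{22} = -0.6860

The PACF at lag k is phi_{kk}, the last component of the solution
to the Yule-Walker system G_k phi = r_k where
  (G_k)_{ij} = rho(|i - j|), (r_k)_i = rho(i), i,j = 1..k.
Equivalently, Durbin-Levinson gives phi_{kk} iteratively:
  phi_{11} = rho(1)
  phi_{kk} = [rho(k) - sum_{j=1..k-1} phi_{k-1,j} rho(k-j)]
            / [1 - sum_{j=1..k-1} phi_{k-1,j} rho(j)],
  phi_{k,j} = phi_{k-1,j} - phi_{kk} phi_{k-1,k-j},  j = 1..k-1.
Step k = 1:
  phi_11 = rho(1) = 0.083.
Step k = 2:
  phi_22 = [rho(2) - phi_11 rho(1)] / [1 - phi_11 rho(1)] = [-0.6744 - (0.083)(0.083)] / [1 - (0.083)(0.083)]
         = -0.681289 / 0.993111 = -0.686.
Therefore phi_{22} = -0.6860.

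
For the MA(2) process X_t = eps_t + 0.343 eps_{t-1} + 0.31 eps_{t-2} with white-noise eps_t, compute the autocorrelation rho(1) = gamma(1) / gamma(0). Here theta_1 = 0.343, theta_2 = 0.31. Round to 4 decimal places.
\rho(1) = 0.3702

For an MA(q) process with theta_0 = 1, the autocovariance is
  gamma(k) = sigma^2 * sum_{i=0..q-k} theta_i * theta_{i+k},
and rho(k) = gamma(k) / gamma(0). Sigma^2 cancels.
  numerator   = (1)*(0.343) + (0.343)*(0.31) = 0.44933.
  denominator = (1)^2 + (0.343)^2 + (0.31)^2 = 1.213749.
  rho(1) = 0.44933 / 1.213749 = 0.3702.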